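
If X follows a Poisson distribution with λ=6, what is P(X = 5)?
0.160623

We have X ~ Poisson(λ=6).

For a Poisson distribution, the PMF gives us the probability of each outcome.

Using the PMF formula:
P(X = 5) = 0.160623

Rounded to 4 decimal places: 0.1606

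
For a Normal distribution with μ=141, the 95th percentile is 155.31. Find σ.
σ = 8.6999

For X ~ Normal(μ, σ), the p-th percentile satisfies x = μ + z_p × σ,
where z_p = Φ⁻¹(p) is the standard normal quantile.

Step 1: z_{0.95} = Φ⁻¹(0.95) = 1.6449

Step 2: Solve for σ:
155.31 = 141 + 1.6449 × σ
σ = (155.31 - 141) / 1.6449
σ = 14.31 / 1.6449
σ = 8.6999

Verification: μ + z × σ = 141 + 1.6449 × 8.6999 = 155.31 ✓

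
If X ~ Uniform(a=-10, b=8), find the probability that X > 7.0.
0.055556

We have X ~ Uniform(a=-10, b=8).

P(X > 7.0) = 1 - P(X ≤ 7.0)
                = 1 - F(7.0)
                = 1 - 0.944444
                = 0.055556

So there's approximately a 5.6% chance that X exceeds 7.0.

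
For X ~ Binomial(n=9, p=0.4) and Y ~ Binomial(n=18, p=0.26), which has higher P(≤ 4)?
X has higher probability (P(X ≤ 4) = 0.7334 > P(Y ≤ 4) = 0.4792)

Compute P(≤ 4) for each distribution:

X ~ Binomial(n=9, p=0.4):
P(X ≤ 4) = 0.7334

Y ~ Binomial(n=18, p=0.26):
P(Y ≤ 4) = 0.4792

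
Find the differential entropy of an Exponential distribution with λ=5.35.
-0.6771 nats

We have X ~ Exponential(λ=5.35).

The differential entropy measures the uncertainty or information content of the distribution.

For an Exponential distribution with λ=5.35:
h(X) = -0.6771 nats

(In bits, this would be -0.9768 bits.)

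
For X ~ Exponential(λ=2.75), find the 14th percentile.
0.0548

We have X ~ Exponential(λ=2.75).

We want to find x such that P(X ≤ x) = 0.14.

This is the 14th percentile, which means 14% of values fall below this point.

Using the inverse CDF (quantile function):
x = F⁻¹(0.14) = 0.0548

Verification: P(X ≤ 0.0548) = 0.14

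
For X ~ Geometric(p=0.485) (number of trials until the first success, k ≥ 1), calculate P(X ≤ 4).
0.929656

We have X ~ Geometric(p=0.485) (number of trials until the first success, k ≥ 1).

The CDF gives us P(X ≤ k).

Using the CDF:
P(X ≤ 4) = 0.929656

This means there's approximately a 93.0% chance that X is at most 4.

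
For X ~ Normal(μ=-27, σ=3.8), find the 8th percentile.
-32.3393

We have X ~ Normal(μ=-27, σ=3.8).

We want to find x such that P(X ≤ x) = 0.08.

This is the 8th percentile, which means 8% of values fall below this point.

Using the inverse CDF (quantile function):
x = F⁻¹(0.08) = -32.3393

Verification: P(X ≤ -32.3393) = 0.08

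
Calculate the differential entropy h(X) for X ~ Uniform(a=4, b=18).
2.6391 nats

We have X ~ Uniform(a=4, b=18).

The differential entropy measures the uncertainty or information content of the distribution.

For a Uniform distribution with a=4, b=18:
h(X) = 2.6391 nats

(In bits, this would be 3.8074 bits.)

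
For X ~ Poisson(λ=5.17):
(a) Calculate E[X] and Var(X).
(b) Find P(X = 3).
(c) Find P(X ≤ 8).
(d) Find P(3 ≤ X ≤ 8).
(a) E[X] = 5.1700, Var(X) = 5.1700
(b) P(X = 3) = 0.130924
(c) P(X ≤ 8) = 0.920242
(d) P(3 ≤ X ≤ 8) = 0.809197

We have X ~ Poisson(λ=5.17).

(a) Moments:
E[X] = 5.1700
Var(X) = 5.1700
σ = √Var(X) = 2.2738

(b) Point probability using PMF:
P(X = 3) = 0.130924

(c) Cumulative probability using CDF:
P(X ≤ 8) = F(8) = 0.920242

(d) Range probability:
P(3 ≤ X ≤ 8) = P(X ≤ 8) - P(X ≤ 2)
                   = F(8) - F(2)
                   = 0.920242 - 0.111045
                   = 0.809197

This means approximately 80.9% of outcomes fall in the interval [3, 8].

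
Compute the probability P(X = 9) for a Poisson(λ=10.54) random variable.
0.117041

We have X ~ Poisson(λ=10.54).

For a Poisson distribution, the PMF gives us the probability of each outcome.

Using the PMF formula:
P(X = 9) = 0.117041

Rounded to 4 decimal places: 0.1170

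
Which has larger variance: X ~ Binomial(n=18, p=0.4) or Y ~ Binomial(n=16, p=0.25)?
X has larger variance (4.3200 > 3.0000)

Compute the variance for each distribution:

X ~ Binomial(n=18, p=0.4):
Var(X) = 4.3200

Y ~ Binomial(n=16, p=0.25):
Var(Y) = 3.0000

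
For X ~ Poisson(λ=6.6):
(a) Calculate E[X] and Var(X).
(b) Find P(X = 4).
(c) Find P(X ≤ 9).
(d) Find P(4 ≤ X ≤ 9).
(a) E[X] = 6.6000, Var(X) = 6.6000
(b) P(X = 4) = 0.107553
(c) P(X ≤ 9) = 0.868639
(d) P(4 ≤ X ≤ 9) = 0.763488

We have X ~ Poisson(λ=6.6).

(a) Moments:
E[X] = 6.6000
Var(X) = 6.6000
σ = √Var(X) = 2.5690

(b) Point probability using PMF:
P(X = 4) = 0.107553

(c) Cumulative probability using CDF:
P(X ≤ 9) = F(9) = 0.868639

(d) Range probability:
P(4 ≤ X ≤ 9) = P(X ≤ 9) - P(X ≤ 3)
                   = F(9) - F(3)
                   = 0.868639 - 0.105151
                   = 0.763488

This means approximately 76.3% of outcomes fall in the interval [4, 9].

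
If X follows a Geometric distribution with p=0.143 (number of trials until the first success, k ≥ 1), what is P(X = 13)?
0.022444

We have X ~ Geometric(p=0.143) (number of trials until the first success, k ≥ 1).

For a Geometric distribution, the PMF gives us the probability of each outcome.

Using the PMF formula:
P(X = 13) = 0.022444

Rounded to 4 decimal places: 0.0224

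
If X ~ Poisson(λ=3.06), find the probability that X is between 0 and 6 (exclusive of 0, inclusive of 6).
0.916488

We have X ~ Poisson(λ=3.06).

To find P(0 < X ≤ 6), we use:
P(0 < X ≤ 6) = P(X ≤ 6) - P(X ≤ 0)
                 = F(6) - F(0)
                 = 0.963376 - 0.046888
                 = 0.916488

So there's approximately a 91.6% chance that X falls in this range.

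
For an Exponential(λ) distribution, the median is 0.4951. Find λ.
λ = 1.4000

For X ~ Exponential(λ), the CDF is F(x) = 1 - e^(-λx).
The median m satisfies F(m) = 0.5:
1 - e^(-λm) = 0.5
e^(-λm) = 0.5
λm = ln(2)
m = ln(2) / λ

Given m = 0.4951:
λ = ln(2) / 0.4951 = 0.693147 / 0.4951 = 1.4000

Verification: ln(2) / 1.4000 = 0.4951 ✓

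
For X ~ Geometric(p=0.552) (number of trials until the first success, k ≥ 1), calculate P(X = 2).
0.247296

We have X ~ Geometric(p=0.552) (number of trials until the first success, k ≥ 1).

For a Geometric distribution, the PMF gives us the probability of each outcome.

Using the PMF formula:
P(X = 2) = 0.247296

Rounded to 4 decimal places: 0.2473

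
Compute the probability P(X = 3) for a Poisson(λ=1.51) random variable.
0.126764

We have X ~ Poisson(λ=1.51).

For a Poisson distribution, the PMF gives us the probability of each outcome.

Using the PMF formula:
P(X = 3) = 0.126764

Rounded to 4 decimal places: 0.1268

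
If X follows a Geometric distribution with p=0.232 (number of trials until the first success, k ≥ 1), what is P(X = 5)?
0.080711

We have X ~ Geometric(p=0.232) (number of trials until the first success, k ≥ 1).

For a Geometric distribution, the PMF gives us the probability of each outcome.

Using the PMF formula:
P(X = 5) = 0.080711

Rounded to 4 decimal places: 0.0807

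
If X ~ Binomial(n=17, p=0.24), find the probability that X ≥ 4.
0.610728

We have X ~ Binomial(n=17, p=0.24).

For discrete distributions, P(X ≥ 4) = 1 - P(X ≤ 3).

P(X ≤ 3) = 0.389272
P(X ≥ 4) = 1 - 0.389272 = 0.610728

So there's approximately a 61.1% chance that X is at least 4.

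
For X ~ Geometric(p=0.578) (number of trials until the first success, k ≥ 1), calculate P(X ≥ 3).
0.178084

We have X ~ Geometric(p=0.578) (number of trials until the first success, k ≥ 1).

For discrete distributions, P(X ≥ 3) = 1 - P(X ≤ 2).

P(X ≤ 2) = 0.821916
P(X ≥ 3) = 1 - 0.821916 = 0.178084

So there's approximately a 17.8% chance that X is at least 3.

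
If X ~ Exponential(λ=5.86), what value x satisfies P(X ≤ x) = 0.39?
0.0844

We have X ~ Exponential(λ=5.86).

We want to find x such that P(X ≤ x) = 0.39.

This is the 39th percentile, which means 39% of values fall below this point.

Using the inverse CDF (quantile function):
x = F⁻¹(0.39) = 0.0844

Verification: P(X ≤ 0.0844) = 0.39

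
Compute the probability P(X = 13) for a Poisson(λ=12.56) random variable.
0.109105

We have X ~ Poisson(λ=12.56).

For a Poisson distribution, the PMF gives us the probability of each outcome.

Using the PMF formula:
P(X = 13) = 0.109105

Rounded to 4 decimal places: 0.1091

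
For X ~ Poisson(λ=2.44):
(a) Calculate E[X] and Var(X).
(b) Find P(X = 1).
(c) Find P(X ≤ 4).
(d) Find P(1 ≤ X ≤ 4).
(a) E[X] = 2.4400, Var(X) = 2.4400
(b) P(X = 1) = 0.212672
(c) P(X ≤ 4) = 0.899049
(d) P(1 ≤ X ≤ 4) = 0.811888

We have X ~ Poisson(λ=2.44).

(a) Moments:
E[X] = 2.4400
Var(X) = 2.4400
σ = √Var(X) = 1.5620

(b) Point probability using PMF:
P(X = 1) = 0.212672

(c) Cumulative probability using CDF:
P(X ≤ 4) = F(4) = 0.899049

(d) Range probability:
P(1 ≤ X ≤ 4) = P(X ≤ 4) - P(X ≤ 0)
                   = F(4) - F(0)
                   = 0.899049 - 0.087161
                   = 0.811888

This means approximately 81.2% of outcomes fall in the interval [1, 4].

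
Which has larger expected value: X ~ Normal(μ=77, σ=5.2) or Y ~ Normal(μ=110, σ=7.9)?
Y has larger mean (110.0000 > 77.0000)

Compute the expected value for each distribution:

X ~ Normal(μ=77, σ=5.2):
E[X] = 77.0000

Y ~ Normal(μ=110, σ=7.9):
E[Y] = 110.0000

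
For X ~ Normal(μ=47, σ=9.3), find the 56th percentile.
48.4040

We have X ~ Normal(μ=47, σ=9.3).

We want to find x such that P(X ≤ x) = 0.56.

This is the 56th percentile, which means 56% of values fall below this point.

Using the inverse CDF (quantile function):
x = F⁻¹(0.56) = 48.4040

Verification: P(X ≤ 48.4040) = 0.56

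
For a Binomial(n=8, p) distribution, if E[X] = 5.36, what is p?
p = 0.67

For a Binomial(n, p) distribution:
E[X] = n × p

Given n = 8 and E[X] = 5.36:
5.36 = 8 × p
p = 5.36 / 8 = 0.67

Verification: Binomial(8, 0.67) has E[X] = 5.36 ✓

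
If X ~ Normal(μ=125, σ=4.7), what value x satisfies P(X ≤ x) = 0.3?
122.5353

We have X ~ Normal(μ=125, σ=4.7).

We want to find x such that P(X ≤ x) = 0.3.

This is the 30th percentile, which means 30% of values fall below this point.

Using the inverse CDF (quantile function):
x = F⁻¹(0.3) = 122.5353

Verification: P(X ≤ 122.5353) = 0.3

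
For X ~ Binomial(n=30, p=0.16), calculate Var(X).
4.0320

We have X ~ Binomial(n=30, p=0.16).

For a Binomial distribution with n=30, p=0.16:
Var(X) = 4.0320

The variance measures the spread of the distribution around the mean.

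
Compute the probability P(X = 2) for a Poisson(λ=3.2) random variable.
0.208702

We have X ~ Poisson(λ=3.2).

For a Poisson distribution, the PMF gives us the probability of each outcome.

Using the PMF formula:
P(X = 2) = 0.208702

Rounded to 4 decimal places: 0.2087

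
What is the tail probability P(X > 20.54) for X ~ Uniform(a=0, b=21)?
0.021905

We have X ~ Uniform(a=0, b=21).

P(X > 20.54) = 1 - P(X ≤ 20.54)
                = 1 - F(20.54)
                = 1 - 0.978095
                = 0.021905

So there's approximately a 2.2% chance that X exceeds 20.54.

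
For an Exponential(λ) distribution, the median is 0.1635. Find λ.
λ = 4.2394

For X ~ Exponential(λ), the CDF is F(x) = 1 - e^(-λx).
The median m satisfies F(m) = 0.5:
1 - e^(-λm) = 0.5
e^(-λm) = 0.5
λm = ln(2)
m = ln(2) / λ

Given m = 0.1635:
λ = ln(2) / 0.1635 = 0.693147 / 0.1635 = 4.2394

Verification: ln(2) / 4.2394 = 0.1635 ✓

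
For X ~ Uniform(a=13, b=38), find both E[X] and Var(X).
E[X] = 25.5000, Var(X) = 52.0833

We have X ~ Uniform(a=13, b=38).

For a Uniform distribution with a=13, b=38:

Expected value:
E[X] = 25.5000

Variance:
Var(X) = 52.0833

Standard deviation:
σ = √Var(X) = 7.2169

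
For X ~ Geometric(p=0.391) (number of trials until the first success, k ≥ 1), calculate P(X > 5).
0.083770

We have X ~ Geometric(p=0.391) (number of trials until the first success, k ≥ 1).

P(X > 5) = 1 - P(X ≤ 5)
                = 1 - F(5)
                = 1 - 0.916230
                = 0.083770

So there's approximately a 8.4% chance that X exceeds 5.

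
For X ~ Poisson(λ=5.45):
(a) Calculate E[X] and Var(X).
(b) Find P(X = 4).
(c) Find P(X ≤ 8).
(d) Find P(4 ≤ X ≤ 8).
(a) E[X] = 5.4500, Var(X) = 5.4500
(b) P(X = 4) = 0.157932
(c) P(X ≤ 8) = 0.898552
(d) P(4 ≤ X ≤ 8) = 0.691122

We have X ~ Poisson(λ=5.45).

(a) Moments:
E[X] = 5.4500
Var(X) = 5.4500
σ = √Var(X) = 2.3345

(b) Point probability using PMF:
P(X = 4) = 0.157932

(c) Cumulative probability using CDF:
P(X ≤ 8) = F(8) = 0.898552

(d) Range probability:
P(4 ≤ X ≤ 8) = P(X ≤ 8) - P(X ≤ 3)
                   = F(8) - F(3)
                   = 0.898552 - 0.207430
                   = 0.691122

This means approximately 69.1% of outcomes fall in the interval [4, 8].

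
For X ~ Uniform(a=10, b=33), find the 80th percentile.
28.4000

We have X ~ Uniform(a=10, b=33).

We want to find x such that P(X ≤ x) = 0.8.

This is the 80th percentile, which means 80% of values fall below this point.

Using the inverse CDF (quantile function):
x = F⁻¹(0.8) = 28.4000

Verification: P(X ≤ 28.4000) = 0.8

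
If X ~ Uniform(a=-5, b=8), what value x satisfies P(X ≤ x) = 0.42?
0.4600

We have X ~ Uniform(a=-5, b=8).

We want to find x such that P(X ≤ x) = 0.42.

This is the 42nd percentile, which means 42% of values fall below this point.

Using the inverse CDF (quantile function):
x = F⁻¹(0.42) = 0.4600

Verification: P(X ≤ 0.4600) = 0.42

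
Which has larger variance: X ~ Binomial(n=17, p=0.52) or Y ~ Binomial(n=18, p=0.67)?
X has larger variance (4.2432 > 3.9798)

Compute the variance for each distribution:

X ~ Binomial(n=17, p=0.52):
Var(X) = 4.2432

Y ~ Binomial(n=18, p=0.67):
Var(Y) = 3.9798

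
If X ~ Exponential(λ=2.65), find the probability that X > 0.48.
0.280271

We have X ~ Exponential(λ=2.65).

P(X > 0.48) = 1 - P(X ≤ 0.48)
                = 1 - F(0.48)
                = 1 - 0.719729
                = 0.280271

So there's approximately a 28.0% chance that X exceeds 0.48.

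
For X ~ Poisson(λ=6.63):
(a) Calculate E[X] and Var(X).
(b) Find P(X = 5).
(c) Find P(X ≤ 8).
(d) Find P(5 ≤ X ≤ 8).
(a) E[X] = 6.6300, Var(X) = 6.6300
(b) P(X = 5) = 0.140933
(c) P(X ≤ 8) = 0.775901
(d) P(5 ≤ X ≤ 8) = 0.566405

We have X ~ Poisson(λ=6.63).

(a) Moments:
E[X] = 6.6300
Var(X) = 6.6300
σ = √Var(X) = 2.5749

(b) Point probability using PMF:
P(X = 5) = 0.140933

(c) Cumulative probability using CDF:
P(X ≤ 8) = F(8) = 0.775901

(d) Range probability:
P(5 ≤ X ≤ 8) = P(X ≤ 8) - P(X ≤ 4)
                   = F(8) - F(4)
                   = 0.775901 - 0.209496
                   = 0.566405

This means approximately 56.6% of outcomes fall in the interval [5, 8].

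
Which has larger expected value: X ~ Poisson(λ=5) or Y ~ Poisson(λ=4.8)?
X has larger mean (5.0000 > 4.8000)

Compute the expected value for each distribution:

X ~ Poisson(λ=5):
E[X] = 5.0000

Y ~ Poisson(λ=4.8):
E[Y] = 4.8000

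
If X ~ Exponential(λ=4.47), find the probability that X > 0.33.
0.228756

We have X ~ Exponential(λ=4.47).

P(X > 0.33) = 1 - P(X ≤ 0.33)
                = 1 - F(0.33)
                = 1 - 0.771244
                = 0.228756

So there's approximately a 22.9% chance that X exceeds 0.33.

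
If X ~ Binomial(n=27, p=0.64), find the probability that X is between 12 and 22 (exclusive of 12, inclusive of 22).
0.956183

We have X ~ Binomial(n=27, p=0.64).

To find P(12 < X ≤ 22), we use:
P(12 < X ≤ 22) = P(X ≤ 22) - P(X ≤ 12)
                 = F(22) - F(12)
                 = 0.985941 - 0.029758
                 = 0.956183

So there's approximately a 95.6% chance that X falls in this range.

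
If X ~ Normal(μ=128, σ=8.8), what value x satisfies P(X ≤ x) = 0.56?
129.3285

We have X ~ Normal(μ=128, σ=8.8).

We want to find x such that P(X ≤ x) = 0.56.

This is the 56th percentile, which means 56% of values fall below this point.

Using the inverse CDF (quantile function):
x = F⁻¹(0.56) = 129.3285

Verification: P(X ≤ 129.3285) = 0.56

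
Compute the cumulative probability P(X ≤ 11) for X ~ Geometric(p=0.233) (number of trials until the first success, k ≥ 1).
0.945956

We have X ~ Geometric(p=0.233) (number of trials until the first success, k ≥ 1).

The CDF gives us P(X ≤ k).

Using the CDF:
P(X ≤ 11) = 0.945956

This means there's approximately a 94.6% chance that X is at most 11.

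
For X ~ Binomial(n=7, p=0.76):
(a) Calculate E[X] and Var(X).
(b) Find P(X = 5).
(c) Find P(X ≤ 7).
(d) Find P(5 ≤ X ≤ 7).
(a) E[X] = 5.3200, Var(X) = 1.2768
(b) P(X = 5) = 0.306697
(c) P(X ≤ 7) = 1.000000
(d) P(5 ≤ X ≤ 7) = 0.776885

We have X ~ Binomial(n=7, p=0.76).

(a) Moments:
E[X] = 5.3200
Var(X) = 1.2768
σ = √Var(X) = 1.1300

(b) Point probability using PMF:
P(X = 5) = 0.306697

(c) Cumulative probability using CDF:
P(X ≤ 7) = F(7) = 1.000000

(d) Range probability:
P(5 ≤ X ≤ 7) = P(X ≤ 7) - P(X ≤ 4)
                   = F(7) - F(4)
                   = 1.000000 - 0.223115
                   = 0.776885

This means approximately 77.7% of outcomes fall in the interval [5, 7].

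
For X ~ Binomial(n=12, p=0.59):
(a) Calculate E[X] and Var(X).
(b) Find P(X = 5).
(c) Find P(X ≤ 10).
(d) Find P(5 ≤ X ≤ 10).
(a) E[X] = 7.0800, Var(X) = 2.9028
(b) P(X = 5) = 0.110274
(c) P(X ≤ 10) = 0.983384
(d) P(5 ≤ X ≤ 10) = 0.917202

We have X ~ Binomial(n=12, p=0.59).

(a) Moments:
E[X] = 7.0800
Var(X) = 2.9028
σ = √Var(X) = 1.7038

(b) Point probability using PMF:
P(X = 5) = 0.110274

(c) Cumulative probability using CDF:
P(X ≤ 10) = F(10) = 0.983384

(d) Range probability:
P(5 ≤ X ≤ 10) = P(X ≤ 10) - P(X ≤ 4)
                   = F(10) - F(4)
                   = 0.983384 - 0.066183
                   = 0.917202

This means approximately 91.7% of outcomes fall in the interval [5, 10].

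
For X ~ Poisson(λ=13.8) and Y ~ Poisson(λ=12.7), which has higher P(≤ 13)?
Y has higher probability (P(Y ≤ 13) = 0.6060 > P(X ≤ 13) = 0.4858)

Compute P(≤ 13) for each distribution:

X ~ Poisson(λ=13.8):
P(X ≤ 13) = 0.4858

Y ~ Poisson(λ=12.7):
P(Y ≤ 13) = 0.6060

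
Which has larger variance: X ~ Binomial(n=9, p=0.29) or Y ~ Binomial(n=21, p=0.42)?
Y has larger variance (5.1156 > 1.8531)

Compute the variance for each distribution:

X ~ Binomial(n=9, p=0.29):
Var(X) = 1.8531

Y ~ Binomial(n=21, p=0.42):
Var(Y) = 5.1156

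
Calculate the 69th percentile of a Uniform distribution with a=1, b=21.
14.8000

We have X ~ Uniform(a=1, b=21).

We want to find x such that P(X ≤ x) = 0.69.

This is the 69th percentile, which means 69% of values fall below this point.

Using the inverse CDF (quantile function):
x = F⁻¹(0.69) = 14.8000

Verification: P(X ≤ 14.8000) = 0.69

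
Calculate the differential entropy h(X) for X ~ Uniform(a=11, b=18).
1.9459 nats

We have X ~ Uniform(a=11, b=18).

The differential entropy measures the uncertainty or information content of the distribution.

For a Uniform distribution with a=11, b=18:
h(X) = 1.9459 nats

(In bits, this would be 2.8074 bits.)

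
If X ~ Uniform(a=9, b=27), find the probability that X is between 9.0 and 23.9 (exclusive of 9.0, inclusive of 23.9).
0.827778

We have X ~ Uniform(a=9, b=27).

To find P(9.0 < X ≤ 23.9), we use:
P(9.0 < X ≤ 23.9) = P(X ≤ 23.9) - P(X ≤ 9.0)
                 = F(23.9) - F(9.0)
                 = 0.827778 - 0.000000
                 = 0.827778

So there's approximately a 82.8% chance that X falls in this range.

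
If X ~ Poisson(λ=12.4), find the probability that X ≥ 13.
0.469682

We have X ~ Poisson(λ=12.4).

For discrete distributions, P(X ≥ 13) = 1 - P(X ≤ 12).

P(X ≤ 12) = 0.530318
P(X ≥ 13) = 1 - 0.530318 = 0.469682

So there's approximately a 47.0% chance that X is at least 13.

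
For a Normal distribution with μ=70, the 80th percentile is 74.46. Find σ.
σ = 5.2993

For X ~ Normal(μ, σ), the p-th percentile satisfies x = μ + z_p × σ,
where z_p = Φ⁻¹(p) is the standard normal quantile.

Step 1: z_{0.8} = Φ⁻¹(0.8) = 0.8416

Step 2: Solve for σ:
74.46 = 70 + 0.8416 × σ
σ = (74.46 - 70) / 0.8416
σ = 4.46 / 0.8416
σ = 5.2993

Verification: μ + z × σ = 70 + 0.8416 × 5.2993 = 74.46 ✓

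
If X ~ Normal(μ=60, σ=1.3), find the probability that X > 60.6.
0.322206

We have X ~ Normal(μ=60, σ=1.3).

P(X > 60.6) = 1 - P(X ≤ 60.6)
                = 1 - F(60.6)
                = 1 - 0.677794
                = 0.322206

So there's approximately a 32.2% chance that X exceeds 60.6.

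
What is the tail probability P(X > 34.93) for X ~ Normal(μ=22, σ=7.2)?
0.036261

We have X ~ Normal(μ=22, σ=7.2).

P(X > 34.93) = 1 - P(X ≤ 34.93)
                = 1 - F(34.93)
                = 1 - 0.963739
                = 0.036261

So there's approximately a 3.6% chance that X exceeds 34.93.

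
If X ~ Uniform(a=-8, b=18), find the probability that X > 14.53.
0.133462

We have X ~ Uniform(a=-8, b=18).

P(X > 14.53) = 1 - P(X ≤ 14.53)
                = 1 - F(14.53)
                = 1 - 0.866538
                = 0.133462

So there's approximately a 13.3% chance that X exceeds 14.53.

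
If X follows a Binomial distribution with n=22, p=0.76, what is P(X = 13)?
0.037085

We have X ~ Binomial(n=22, p=0.76).

For a Binomial distribution, the PMF gives us the probability of each outcome.

Using the PMF formula:
P(X = 13) = 0.037085

Rounded to 4 decimal places: 0.0371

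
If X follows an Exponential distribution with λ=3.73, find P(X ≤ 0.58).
0.885066

We have X ~ Exponential(λ=3.73).

The CDF gives us P(X ≤ k).

Using the CDF:
P(X ≤ 0.58) = 0.885066

This means there's approximately a 88.5% chance that X is at most 0.58.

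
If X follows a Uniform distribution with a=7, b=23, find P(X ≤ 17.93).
0.683125

We have X ~ Uniform(a=7, b=23).

The CDF gives us P(X ≤ k).

Using the CDF:
P(X ≤ 17.93) = 0.683125

This means there's approximately a 68.3% chance that X is at most 17.93.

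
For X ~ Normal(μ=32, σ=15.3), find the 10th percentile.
12.3923

We have X ~ Normal(μ=32, σ=15.3).

We want to find x such that P(X ≤ x) = 0.1.

This is the 10th percentile, which means 10% of values fall below this point.

Using the inverse CDF (quantile function):
x = F⁻¹(0.1) = 12.3923

Verification: P(X ≤ 12.3923) = 0.1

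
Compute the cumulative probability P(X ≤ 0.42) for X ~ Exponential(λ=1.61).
0.491454

We have X ~ Exponential(λ=1.61).

The CDF gives us P(X ≤ k).

Using the CDF:
P(X ≤ 0.42) = 0.491454

This means there's approximately a 49.1% chance that X is at most 0.42.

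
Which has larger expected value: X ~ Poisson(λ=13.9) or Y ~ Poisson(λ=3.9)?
X has larger mean (13.9000 > 3.9000)

Compute the expected value for each distribution:

X ~ Poisson(λ=13.9):
E[X] = 13.9000

Y ~ Poisson(λ=3.9):
E[Y] = 3.9000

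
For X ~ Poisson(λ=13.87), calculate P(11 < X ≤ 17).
0.565178

We have X ~ Poisson(λ=13.87).

To find P(11 < X ≤ 17), we use:
P(11 < X ≤ 17) = P(X ≤ 17) - P(X ≤ 11)
                 = F(17) - F(11)
                 = 0.836337 - 0.271159
                 = 0.565178

So there's approximately a 56.5% chance that X falls in this range.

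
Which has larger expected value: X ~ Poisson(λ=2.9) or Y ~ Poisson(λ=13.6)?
Y has larger mean (13.6000 > 2.9000)

Compute the expected value for each distribution:

X ~ Poisson(λ=2.9):
E[X] = 2.9000

Y ~ Poisson(λ=13.6):
E[Y] = 13.6000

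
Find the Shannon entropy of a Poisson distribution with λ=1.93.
1.6846 nats

We have X ~ Poisson(λ=1.93).

The Shannon entropy measures the uncertainty or information content of the distribution.

For a Poisson distribution with λ=1.93:
H(X) = 1.6846 nats

(In bits, this would be 2.4303 bits.)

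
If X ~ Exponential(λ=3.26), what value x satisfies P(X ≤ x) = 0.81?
0.5094

We have X ~ Exponential(λ=3.26).

We want to find x such that P(X ≤ x) = 0.81.

This is the 81st percentile, which means 81% of values fall below this point.

Using the inverse CDF (quantile function):
x = F⁻¹(0.81) = 0.5094

Verification: P(X ≤ 0.5094) = 0.81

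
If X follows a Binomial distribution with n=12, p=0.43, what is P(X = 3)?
0.111097

We have X ~ Binomial(n=12, p=0.43).

For a Binomial distribution, the PMF gives us the probability of each outcome.

Using the PMF formula:
P(X = 3) = 0.111097

Rounded to 4 decimal places: 0.1111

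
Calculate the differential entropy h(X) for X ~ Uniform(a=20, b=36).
2.7726 nats

We have X ~ Uniform(a=20, b=36).

The differential entropy measures the uncertainty or information content of the distribution.

For a Uniform distribution with a=20, b=36:
h(X) = 2.7726 nats

(In bits, this would be 4.0000 bits.)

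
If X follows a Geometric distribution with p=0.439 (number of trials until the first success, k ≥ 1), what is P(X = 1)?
0.439000

We have X ~ Geometric(p=0.439) (number of trials until the first success, k ≥ 1).

For a Geometric distribution, the PMF gives us the probability of each outcome.

Using the PMF formula:
P(X = 1) = 0.439000

Rounded to 4 decimal places: 0.4390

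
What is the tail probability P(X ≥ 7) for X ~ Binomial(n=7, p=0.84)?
0.295090

We have X ~ Binomial(n=7, p=0.84).

For discrete distributions, P(X ≥ 7) = 1 - P(X ≤ 6).

P(X ≤ 6) = 0.704910
P(X ≥ 7) = 1 - 0.704910 = 0.295090

So there's approximately a 29.5% chance that X is at least 7.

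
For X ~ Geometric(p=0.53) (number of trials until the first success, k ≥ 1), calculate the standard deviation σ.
1.2935

We have X ~ Geometric(p=0.53) (number of trials until the first success, k ≥ 1).

For a Geometric distribution with p=0.53 (number of trials until the first success, k ≥ 1):
σ = √Var(X) = 1.2935

The standard deviation is the square root of the variance.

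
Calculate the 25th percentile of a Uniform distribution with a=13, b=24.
15.7500

We have X ~ Uniform(a=13, b=24).

We want to find x such that P(X ≤ x) = 0.25.

This is the 25th percentile, which means 25% of values fall below this point.

Using the inverse CDF (quantile function):
x = F⁻¹(0.25) = 15.7500

Verification: P(X ≤ 15.7500) = 0.25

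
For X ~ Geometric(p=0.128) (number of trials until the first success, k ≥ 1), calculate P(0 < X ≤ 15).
0.871842

We have X ~ Geometric(p=0.128) (number of trials until the first success, k ≥ 1).

To find P(0 < X ≤ 15), we use:
P(0 < X ≤ 15) = P(X ≤ 15) - P(X ≤ 0)
                 = F(15) - F(0)
                 = 0.871842 - 0.000000
                 = 0.871842

So there's approximately a 87.2% chance that X falls in this range.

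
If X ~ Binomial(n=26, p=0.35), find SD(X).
2.4321

We have X ~ Binomial(n=26, p=0.35).

For a Binomial distribution with n=26, p=0.35:
σ = √Var(X) = 2.4321

The standard deviation is the square root of the variance.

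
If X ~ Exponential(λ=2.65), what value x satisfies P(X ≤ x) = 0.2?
0.0842

We have X ~ Exponential(λ=2.65).

We want to find x such that P(X ≤ x) = 0.2.

This is the 20th percentile, which means 20% of values fall below this point.

Using the inverse CDF (quantile function):
x = F⁻¹(0.2) = 0.0842

Verification: P(X ≤ 0.0842) = 0.2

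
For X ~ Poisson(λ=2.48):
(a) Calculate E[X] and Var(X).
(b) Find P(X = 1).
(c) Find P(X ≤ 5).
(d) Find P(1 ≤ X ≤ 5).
(a) E[X] = 2.4800, Var(X) = 2.4800
(b) P(X = 1) = 0.207683
(c) P(X ≤ 5) = 0.959302
(d) P(1 ≤ X ≤ 5) = 0.875558

We have X ~ Poisson(λ=2.48).

(a) Moments:
E[X] = 2.4800
Var(X) = 2.4800
σ = √Var(X) = 1.5748

(b) Point probability using PMF:
P(X = 1) = 0.207683

(c) Cumulative probability using CDF:
P(X ≤ 5) = F(5) = 0.959302

(d) Range probability:
P(1 ≤ X ≤ 5) = P(X ≤ 5) - P(X ≤ 0)
                   = F(5) - F(0)
                   = 0.959302 - 0.083743
                   = 0.875558

This means approximately 87.6% of outcomes fall in the interval [1, 5].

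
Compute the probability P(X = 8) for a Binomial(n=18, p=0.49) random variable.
0.173112

We have X ~ Binomial(n=18, p=0.49).

For a Binomial distribution, the PMF gives us the probability of each outcome.

Using the PMF formula:
P(X = 8) = 0.173112

Rounded to 4 decimal places: 0.1731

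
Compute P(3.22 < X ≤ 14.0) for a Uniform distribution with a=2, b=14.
0.898333

We have X ~ Uniform(a=2, b=14).

To find P(3.22 < X ≤ 14.0), we use:
P(3.22 < X ≤ 14.0) = P(X ≤ 14.0) - P(X ≤ 3.22)
                 = F(14.0) - F(3.22)
                 = 1.000000 - 0.101667
                 = 0.898333

So there's approximately a 89.8% chance that X falls in this range.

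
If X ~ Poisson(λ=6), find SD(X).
2.4495

We have X ~ Poisson(λ=6).

For a Poisson distribution with λ=6:
σ = √Var(X) = 2.4495

The standard deviation is the square root of the variance.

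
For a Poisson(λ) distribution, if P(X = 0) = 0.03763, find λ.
λ = 3.2800

For a Poisson(λ) distribution, the PMF at 0 is:
P(X = 0) = λ^0 e^(-λ) / 0! = e^(-λ)

Given P(X = 0) = 0.03763:
e^(-λ) = 0.03763
-λ = ln(0.03763)
λ = -ln(0.03763) = 3.2800

Verification: e^(-3.2800) = 0.03763 ✓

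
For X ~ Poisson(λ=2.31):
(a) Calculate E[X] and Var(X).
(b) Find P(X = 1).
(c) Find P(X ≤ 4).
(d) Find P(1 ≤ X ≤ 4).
(a) E[X] = 2.3100, Var(X) = 2.3100
(b) P(X = 1) = 0.229293
(c) P(X ≤ 4) = 0.915076
(d) P(1 ≤ X ≤ 4) = 0.815815

We have X ~ Poisson(λ=2.31).

(a) Moments:
E[X] = 2.3100
Var(X) = 2.3100
σ = √Var(X) = 1.5199

(b) Point probability using PMF:
P(X = 1) = 0.229293

(c) Cumulative probability using CDF:
P(X ≤ 4) = F(4) = 0.915076

(d) Range probability:
P(1 ≤ X ≤ 4) = P(X ≤ 4) - P(X ≤ 0)
                   = F(4) - F(0)
                   = 0.915076 - 0.099261
                   = 0.815815

This means approximately 81.6% of outcomes fall in the interval [1, 4].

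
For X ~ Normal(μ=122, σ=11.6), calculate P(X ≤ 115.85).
0.297996

We have X ~ Normal(μ=122, σ=11.6).

The CDF gives us P(X ≤ k).

Using the CDF:
P(X ≤ 115.85) = 0.297996

This means there's approximately a 29.8% chance that X is at most 115.85.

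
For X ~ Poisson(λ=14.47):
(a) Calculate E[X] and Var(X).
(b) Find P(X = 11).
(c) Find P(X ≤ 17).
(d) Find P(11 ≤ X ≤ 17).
(a) E[X] = 14.4700, Var(X) = 14.4700
(b) P(X = 11) = 0.075815
(c) P(X ≤ 17) = 0.792066
(d) P(11 ≤ X ≤ 17) = 0.645484

We have X ~ Poisson(λ=14.47).

(a) Moments:
E[X] = 14.4700
Var(X) = 14.4700
σ = √Var(X) = 3.8039

(b) Point probability using PMF:
P(X = 11) = 0.075815

(c) Cumulative probability using CDF:
P(X ≤ 17) = F(17) = 0.792066

(d) Range probability:
P(11 ≤ X ≤ 17) = P(X ≤ 17) - P(X ≤ 10)
                   = F(17) - F(10)
                   = 0.792066 - 0.146582
                   = 0.645484

This means approximately 64.5% of outcomes fall in the interval [11, 17].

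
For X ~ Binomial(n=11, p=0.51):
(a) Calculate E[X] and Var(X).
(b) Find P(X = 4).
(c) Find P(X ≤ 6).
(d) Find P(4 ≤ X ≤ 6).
(a) E[X] = 5.6100, Var(X) = 2.7489
(b) P(X = 4) = 0.151414
(c) P(X ≤ 6) = 0.702586
(d) P(4 ≤ X ≤ 6) = 0.601685

We have X ~ Binomial(n=11, p=0.51).

(a) Moments:
E[X] = 5.6100
Var(X) = 2.7489
σ = √Var(X) = 1.6580

(b) Point probability using PMF:
P(X = 4) = 0.151414

(c) Cumulative probability using CDF:
P(X ≤ 6) = F(6) = 0.702586

(d) Range probability:
P(4 ≤ X ≤ 6) = P(X ≤ 6) - P(X ≤ 3)
                   = F(6) - F(3)
                   = 0.702586 - 0.100901
                   = 0.601685

This means approximately 60.2% of outcomes fall in the interval [4, 6].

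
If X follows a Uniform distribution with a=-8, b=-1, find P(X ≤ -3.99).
0.572857

We have X ~ Uniform(a=-8, b=-1).

The CDF gives us P(X ≤ k).

Using the CDF:
P(X ≤ -3.99) = 0.572857

This means there's approximately a 57.3% chance that X is at most -3.99.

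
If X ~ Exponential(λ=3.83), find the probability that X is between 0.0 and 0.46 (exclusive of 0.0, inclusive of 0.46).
0.828265

We have X ~ Exponential(λ=3.83).

To find P(0.0 < X ≤ 0.46), we use:
P(0.0 < X ≤ 0.46) = P(X ≤ 0.46) - P(X ≤ 0.0)
                 = F(0.46) - F(0.0)
                 = 0.828265 - 0.000000
                 = 0.828265

So there's approximately a 82.8% chance that X falls in this range.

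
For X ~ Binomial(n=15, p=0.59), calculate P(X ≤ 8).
0.421405

We have X ~ Binomial(n=15, p=0.59).

The CDF gives us P(X ≤ k).

Using the CDF:
P(X ≤ 8) = 0.421405

This means there's approximately a 42.1% chance that X is at most 8.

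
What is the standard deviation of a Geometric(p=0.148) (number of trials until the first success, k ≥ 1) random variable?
6.2367

We have X ~ Geometric(p=0.148) (number of trials until the first success, k ≥ 1).

For a Geometric distribution with p=0.148 (number of trials until the first success, k ≥ 1):
σ = √Var(X) = 6.2367

The standard deviation is the square root of the variance.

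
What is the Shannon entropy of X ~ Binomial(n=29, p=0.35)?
2.3609 nats

We have X ~ Binomial(n=29, p=0.35).

The Shannon entropy measures the uncertainty or information content of the distribution.

For a Binomial distribution with n=29, p=0.35:
H(X) = 2.3609 nats

(In bits, this would be 3.4061 bits.)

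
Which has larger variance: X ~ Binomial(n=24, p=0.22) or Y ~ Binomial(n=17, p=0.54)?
Y has larger variance (4.2228 > 4.1184)

Compute the variance for each distribution:

X ~ Binomial(n=24, p=0.22):
Var(X) = 4.1184

Y ~ Binomial(n=17, p=0.54):
Var(Y) = 4.2228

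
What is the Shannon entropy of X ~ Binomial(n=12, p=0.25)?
1.8100 nats

We have X ~ Binomial(n=12, p=0.25).

The Shannon entropy measures the uncertainty or information content of the distribution.

For a Binomial distribution with n=12, p=0.25:
H(X) = 1.8100 nats

(In bits, this would be 2.6113 bits.)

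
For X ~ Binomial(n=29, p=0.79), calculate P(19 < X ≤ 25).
0.820415

We have X ~ Binomial(n=29, p=0.79).

To find P(19 < X ≤ 25), we use:
P(19 < X ≤ 25) = P(X ≤ 25) - P(X ≤ 19)
                 = F(25) - F(19)
                 = 0.886074 - 0.065659
                 = 0.820415

So there's approximately a 82.0% chance that X falls in this range.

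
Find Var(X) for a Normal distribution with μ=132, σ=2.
4.0000

We have X ~ Normal(μ=132, σ=2).

For a Normal distribution with μ=132, σ=2:
Var(X) = 4.0000

The variance measures the spread of the distribution around the mean.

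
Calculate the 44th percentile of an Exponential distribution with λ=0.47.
1.2337

We have X ~ Exponential(λ=0.47).

We want to find x such that P(X ≤ x) = 0.44.

This is the 44th percentile, which means 44% of values fall below this point.

Using the inverse CDF (quantile function):
x = F⁻¹(0.44) = 1.2337

Verification: P(X ≤ 1.2337) = 0.44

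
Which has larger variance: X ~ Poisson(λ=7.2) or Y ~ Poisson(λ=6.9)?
X has larger variance (7.2000 > 6.9000)

Compute the variance for each distribution:

X ~ Poisson(λ=7.2):
Var(X) = 7.2000

Y ~ Poisson(λ=6.9):
Var(Y) = 6.9000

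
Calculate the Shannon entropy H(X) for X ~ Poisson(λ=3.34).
1.9899 nats

We have X ~ Poisson(λ=3.34).

The Shannon entropy measures the uncertainty or information content of the distribution.

For a Poisson distribution with λ=3.34:
H(X) = 1.9899 nats

(In bits, this would be 2.8708 bits.)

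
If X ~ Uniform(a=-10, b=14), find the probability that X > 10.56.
0.143333

We have X ~ Uniform(a=-10, b=14).

P(X > 10.56) = 1 - P(X ≤ 10.56)
                = 1 - F(10.56)
                = 1 - 0.856667
                = 0.143333

So there's approximately a 14.3% chance that X exceeds 10.56.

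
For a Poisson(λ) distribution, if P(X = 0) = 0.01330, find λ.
λ = 4.3200

For a Poisson(λ) distribution, the PMF at 0 is:
P(X = 0) = λ^0 e^(-λ) / 0! = e^(-λ)

Given P(X = 0) = 0.01330:
e^(-λ) = 0.01330
-λ = ln(0.01330)
λ = -ln(0.01330) = 4.3200

Verification: e^(-4.3200) = 0.01330 ✓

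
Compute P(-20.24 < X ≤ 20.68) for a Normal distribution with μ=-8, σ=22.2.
0.611106

We have X ~ Normal(μ=-8, σ=22.2).

To find P(-20.24 < X ≤ 20.68), we use:
P(-20.24 < X ≤ 20.68) = P(X ≤ 20.68) - P(X ≤ -20.24)
                 = F(20.68) - F(-20.24)
                 = 0.901803 - 0.290696
                 = 0.611106

So there's approximately a 61.1% chance that X falls in this range.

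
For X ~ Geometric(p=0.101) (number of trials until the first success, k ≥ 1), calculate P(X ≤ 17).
0.836350

We have X ~ Geometric(p=0.101) (number of trials until the first success, k ≥ 1).

The CDF gives us P(X ≤ k).

Using the CDF:
P(X ≤ 17) = 0.836350

This means there's approximately a 83.6% chance that X is at most 17.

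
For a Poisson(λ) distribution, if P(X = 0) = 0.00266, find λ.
λ = 5.9294

For a Poisson(λ) distribution, the PMF at 0 is:
P(X = 0) = λ^0 e^(-λ) / 0! = e^(-λ)

Given P(X = 0) = 0.00266:
e^(-λ) = 0.00266
-λ = ln(0.00266)
λ = -ln(0.00266) = 5.9294

Verification: e^(-5.9294) = 0.00266 ✓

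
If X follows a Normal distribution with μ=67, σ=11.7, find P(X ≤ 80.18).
0.870022

We have X ~ Normal(μ=67, σ=11.7).

The CDF gives us P(X ≤ k).

Using the CDF:
P(X ≤ 80.18) = 0.870022

This means there's approximately a 87.0% chance that X is at most 80.18.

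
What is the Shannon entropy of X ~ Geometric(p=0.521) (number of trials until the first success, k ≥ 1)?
1.3287 nats

We have X ~ Geometric(p=0.521) (number of trials until the first success, k ≥ 1).

The Shannon entropy measures the uncertainty or information content of the distribution.

For a Geometric distribution with p=0.521 (number of trials until the first success, k ≥ 1):
H(X) = 1.3287 nats

(In bits, this would be 1.9169 bits.)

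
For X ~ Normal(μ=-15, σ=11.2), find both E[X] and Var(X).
E[X] = -15.0000, Var(X) = 125.4400

We have X ~ Normal(μ=-15, σ=11.2).

For a Normal distribution with μ=-15, σ=11.2:

Expected value:
E[X] = -15.0000

Variance:
Var(X) = 125.4400

Standard deviation:
σ = √Var(X) = 11.2000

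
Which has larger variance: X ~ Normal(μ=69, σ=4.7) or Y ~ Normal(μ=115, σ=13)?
Y has larger variance (169.0000 > 22.0900)

Compute the variance for each distribution:

X ~ Normal(μ=69, σ=4.7):
Var(X) = 22.0900

Y ~ Normal(μ=115, σ=13):
Var(Y) = 169.0000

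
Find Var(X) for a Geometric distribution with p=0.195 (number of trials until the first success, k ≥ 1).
21.1703

We have X ~ Geometric(p=0.195) (number of trials until the first success, k ≥ 1).

For a Geometric distribution with p=0.195 (number of trials until the first success, k ≥ 1):
Var(X) = 21.1703

The variance measures the spread of the distribution around the mean.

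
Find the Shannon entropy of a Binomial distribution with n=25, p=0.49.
2.3349 nats

We have X ~ Binomial(n=25, p=0.49).

The Shannon entropy measures the uncertainty or information content of the distribution.

For a Binomial distribution with n=25, p=0.49:
H(X) = 2.3349 nats

(In bits, this would be 3.3685 bits.)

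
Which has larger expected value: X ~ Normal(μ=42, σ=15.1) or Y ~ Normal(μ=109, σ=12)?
Y has larger mean (109.0000 > 42.0000)

Compute the expected value for each distribution:

X ~ Normal(μ=42, σ=15.1):
E[X] = 42.0000

Y ~ Normal(μ=109, σ=12):
E[Y] = 109.0000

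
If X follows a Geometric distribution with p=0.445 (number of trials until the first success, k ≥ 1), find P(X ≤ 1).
0.445000

We have X ~ Geometric(p=0.445) (number of trials until the first success, k ≥ 1).

The CDF gives us P(X ≤ k).

Using the CDF:
P(X ≤ 1) = 0.445000

This means there's approximately a 44.5% chance that X is at most 1.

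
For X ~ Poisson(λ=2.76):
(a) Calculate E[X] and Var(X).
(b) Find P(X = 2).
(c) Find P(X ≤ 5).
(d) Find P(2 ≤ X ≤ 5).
(a) E[X] = 2.7600, Var(X) = 2.7600
(b) P(X = 2) = 0.241066
(c) P(X ≤ 5) = 0.938323
(d) P(2 ≤ X ≤ 5) = 0.700346

We have X ~ Poisson(λ=2.76).

(a) Moments:
E[X] = 2.7600
Var(X) = 2.7600
σ = √Var(X) = 1.6613

(b) Point probability using PMF:
P(X = 2) = 0.241066

(c) Cumulative probability using CDF:
P(X ≤ 5) = F(5) = 0.938323

(d) Range probability:
P(2 ≤ X ≤ 5) = P(X ≤ 5) - P(X ≤ 1)
                   = F(5) - F(1)
                   = 0.938323 - 0.237977
                   = 0.700346

This means approximately 70.0% of outcomes fall in the interval [2, 5].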